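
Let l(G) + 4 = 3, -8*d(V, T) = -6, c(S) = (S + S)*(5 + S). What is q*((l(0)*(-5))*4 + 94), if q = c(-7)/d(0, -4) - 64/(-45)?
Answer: 66272/15 ≈ 4418.1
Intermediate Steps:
c(S) = 2*S*(5 + S) (c(S) = (2*S)*(5 + S) = 2*S*(5 + S))
d(V, T) = 3/4 (d(V, T) = -1/8*(-6) = 3/4)
q = 1744/45 (q = (2*(-7)*(5 - 7))/(3/4) - 64/(-45) = (2*(-7)*(-2))*(4/3) - 64*(-1/45) = 28*(4/3) + 64/45 = 112/3 + 64/45 = 1744/45 ≈ 38.756)
l(G) = -1 (l(G) = -4 + 3 = -1)
q*((l(0)*(-5))*4 + 94) = 1744*(-1*(-5)*4 + 94)/45 = 1744*(5*4 + 94)/45 = 1744*(20 + 94)/45 = (1744/45)*114 = 66272/15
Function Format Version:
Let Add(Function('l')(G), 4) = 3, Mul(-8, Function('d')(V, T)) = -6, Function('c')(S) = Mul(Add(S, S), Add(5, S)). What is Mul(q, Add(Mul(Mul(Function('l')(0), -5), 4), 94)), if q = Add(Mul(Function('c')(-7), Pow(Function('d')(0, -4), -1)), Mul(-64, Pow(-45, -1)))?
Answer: Rational(66272, 15) ≈ 4418.1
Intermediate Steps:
Function('c')(S) = Mul(2, S, Add(5, S)) (Function('c')(S) = Mul(Mul(2, S), Add(5, S)) = Mul(2, S, Add(5, S)))
Function('d')(V, T) = Rational(3, 4) (Function('d')(V, T) = Mul(Rational(-1, 8), -6) = Rational(3, 4))
q = Rational(1744, 45) (q = Add(Mul(Mul(2, -7, Add(5, -7)), Pow(Rational(3, 4), -1)), Mul(-64, Pow(-45, -1))) = Add(Mul(Mul(2, -7, -2), Rational(4, 3)), Mul(-64, Rational(-1, 45))) = Add(Mul(28, Rational(4, 3)), Rational(64, 45)) = Add(Rational(112, 3), Rational(64, 45)) = Rational(1744, 45) ≈ 38.756)
Function('l')(G) = -1 (Function('l')(G) = Add(-4, 3) = -1)
Mul(q, Add(Mul(Mul(Function('l')(0), -5), 4), 94)) = Mul(Rational(1744, 45), Add(Mul(Mul(-1, -5), 4), 94)) = Mul(Rational(1744, 45), Add(Mul(5, 4), 94)) = Mul(Rational(1744, 45), Add(20, 94)) = Mul(Rational(1744, 45), 114) = Rational(66272, 15)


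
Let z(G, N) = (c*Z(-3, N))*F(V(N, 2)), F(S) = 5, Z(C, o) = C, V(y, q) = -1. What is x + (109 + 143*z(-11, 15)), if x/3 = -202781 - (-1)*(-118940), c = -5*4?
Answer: -922154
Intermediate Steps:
c = -20
z(G, N) = 300 (z(G, N) = -20*(-3)*5 = 60*5 = 300)
x = -965163 (x = 3*(-202781 - (-1)*(-118940)) = 3*(-202781 - 1*118940) = 3*(-202781 - 118940) = 3*(-321721) = -965163)
x + (109 + 143*z(-11, 15)) = -965163 + (109 + 143*300) = -965163 + (109 + 42900) = -965163 + 43009 = -922154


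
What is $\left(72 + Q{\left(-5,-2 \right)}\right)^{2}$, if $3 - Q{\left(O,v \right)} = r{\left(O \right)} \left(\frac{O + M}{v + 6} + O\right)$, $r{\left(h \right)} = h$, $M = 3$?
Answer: $\frac{9025}{4} \approx 2256.3$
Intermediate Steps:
$Q{\left(O,v \right)} = 3 - O \left(O + \frac{3 + O}{6 + v}\right)$ ($Q{\left(O,v \right)} = 3 - O \left(\frac{O + 3}{v + 6} + O\right) = 3 - O \left(\frac{3 + O}{6 + v} + O\right) = 3 - O \left(O + \frac{3 + O}{6 + v}\right)$)
$\left(72 + Q{\left(-5,-2 \right)}\right)^{2} = \left(72 + \frac{18 - 7 \left(-5\right)^{2} - -15 + 3 \left(-2\right) - - 2 \left(-5\right)^{2}}{6 - 2}\right)^{2} = \left(72 + \frac{18 - 175 + 15 - 6 - \left(-2\right) 25}{4}\right)^{2} = \left(72 + \frac{18 - 175 + 15 - 6 + 50}{4}\right)^{2} = \left(72 + \frac{1}{4} \left(-98\right)\right)^{2} = \left(72 - \frac{49}{2}\right)^{2} = \left(\frac{95}{2}\right)^{2} = \frac{9025}{4}$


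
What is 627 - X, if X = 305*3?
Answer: -288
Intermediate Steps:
X = 915
627 - X = 627 - 1*915 = 627 - 915 = -288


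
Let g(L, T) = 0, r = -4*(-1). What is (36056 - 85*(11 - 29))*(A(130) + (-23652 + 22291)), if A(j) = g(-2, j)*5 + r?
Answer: -51004202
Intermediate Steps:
r = 4
A(j) = 4 (A(j) = 0*5 + 4 = 0 + 4 = 4)
(36056 - 85*(11 - 29))*(A(130) + (-23652 + 22291)) = (36056 - 85*(11 - 29))*(4 + (-23652 + 22291)) = (36056 - 85*(-18))*(4 - 1361) = (36056 + 1530)*(-1357) = 37586*(-1357) = -51004202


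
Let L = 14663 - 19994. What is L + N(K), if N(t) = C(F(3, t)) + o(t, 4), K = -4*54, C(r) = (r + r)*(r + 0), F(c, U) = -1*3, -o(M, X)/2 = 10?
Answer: -5333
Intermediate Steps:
o(M, X) = -20 (o(M, X) = -2*10 = -20)
F(c, U) = -3
C(r) = 2*r**2 (C(r) = (2*r)*r = 2*r**2)
K = -216
L = -5331
N(t) = -2 (N(t) = 2*(-3)**2 - 20 = 2*9 - 20 = 18 - 20 = -2)
L + N(K) = -5331 - 2 = -5333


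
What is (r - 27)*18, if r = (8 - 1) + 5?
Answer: -270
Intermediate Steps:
r = 12 (r = 7 + 5 = 12)
(r - 27)*18 = (12 - 27)*18 = -15*18 = -270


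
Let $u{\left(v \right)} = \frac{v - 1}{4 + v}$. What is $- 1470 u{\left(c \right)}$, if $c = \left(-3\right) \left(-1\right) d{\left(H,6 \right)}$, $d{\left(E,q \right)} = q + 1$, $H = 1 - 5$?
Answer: $-1176$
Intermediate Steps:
$H = -4$
$d{\left(E,q \right)} = 1 + q$
$c = 21$ ($c = \left(-3\right) \left(-1\right) \left(1 + 6\right) = 3 \cdot 7 = 21$)
$u{\left(v \right)} = \frac{-1 + v}{4 + v}$
$- 1470 u{\left(c \right)} = - 1470 \frac{-1 + 21}{4 + 21} = - 1470 \cdot \frac{1}{25} \cdot 20 = \left(-1470\right) \frac{4}{5} = -1176$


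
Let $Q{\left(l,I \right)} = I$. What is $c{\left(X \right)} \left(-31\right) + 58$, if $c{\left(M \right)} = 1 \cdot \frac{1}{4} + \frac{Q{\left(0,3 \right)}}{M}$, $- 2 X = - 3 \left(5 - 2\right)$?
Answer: $\frac{355}{12} \approx 29.583$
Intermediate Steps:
$X = \frac{9}{2}$ ($X = - \frac{\left(-3\right) \left(5 - 2\right)}{2} = - \frac{\left(-3\right) 3}{2} = \left(- \frac{1}{2}\right) \left(-9\right) = \frac{9}{2} \approx 4.5$)
$c{\left(M \right)} = \frac{1}{4} + \frac{3}{M}$ ($c{\left(M \right)} = 1 \cdot \frac{1}{4} + \frac{3}{M} = \frac{1}{4} + \frac{3}{M}$)
$c{\left(X \right)} \left(-31\right) + 58 = \frac{12 + \frac{9}{2}}{4 \cdot \frac{9}{2}} \left(-31\right) + 58 = \frac{1}{4} \cdot \frac{2}{9} \cdot \frac{33}{2} \left(-31\right) + 58 = \frac{11}{12} \left(-31\right) + 58 = - \frac{341}{12} + 58 = \frac{355}{12}$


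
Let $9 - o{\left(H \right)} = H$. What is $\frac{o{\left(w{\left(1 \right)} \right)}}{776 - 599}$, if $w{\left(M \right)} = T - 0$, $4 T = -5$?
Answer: $\frac{41}{708} \approx 0.05791$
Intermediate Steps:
$T = - \frac{5}{4}$ ($T = \frac{1}{4} \left(-5\right) = - \frac{5}{4} \approx -1.25$)
$w{\left(M \right)} = - \frac{5}{4}$ ($w{\left(M \right)} = - \frac{5}{4} - 0 = - \frac{5}{4} + 0 = - \frac{5}{4}$)
$o{\left(H \right)} = 9 - H$
$\frac{o{\left(w{\left(1 \right)} \right)}}{776 - 599} = \frac{9 - - \frac{5}{4}}{776 - 599} = \frac{9 + \frac{5}{4}}{177} = \frac{1}{177} \cdot \frac{41}{4} = \frac{41}{708}$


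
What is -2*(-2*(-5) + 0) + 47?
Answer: 27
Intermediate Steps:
-2*(-2*(-5) + 0) + 47 = -2*(10 + 0) + 47 = -2*10 + 47 = -20 + 47 = 27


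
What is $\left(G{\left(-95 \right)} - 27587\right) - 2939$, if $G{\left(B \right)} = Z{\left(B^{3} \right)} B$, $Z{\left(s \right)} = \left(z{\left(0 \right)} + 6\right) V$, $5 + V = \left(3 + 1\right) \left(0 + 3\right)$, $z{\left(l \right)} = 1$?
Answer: $-35181$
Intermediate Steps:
$V = 7$ ($V = -5 + \left(3 + 1\right) \left(0 + 3\right) = -5 + 4 \cdot 3 = -5 + 12 = 7$)
$Z{\left(s \right)} = 49$ ($Z{\left(s \right)} = \left(1 + 6\right) 7 = 7 \cdot 7 = 49$)
$G{\left(B \right)} = 49 B$
$\left(G{\left(-95 \right)} - 27587\right) - 2939 = \left(49 \left(-95\right) - 27587\right) - 2939 = \left(-4655 - 27587\right) - 2939 = -32242 - 2939 = -35181$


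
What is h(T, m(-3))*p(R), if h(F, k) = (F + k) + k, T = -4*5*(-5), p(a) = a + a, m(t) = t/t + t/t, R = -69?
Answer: -14352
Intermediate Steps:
m(t) = 2 (m(t) = 1 + 1 = 2)
p(a) = 2*a
T = 100 (T = -20*(-5) = 100)
h(F, k) = F + 2*k
h(T, m(-3))*p(R) = (100 + 2*2)*(2*(-69)) = (100 + 4)*(-138) = 104*(-138) = -14352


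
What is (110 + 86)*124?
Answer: 24304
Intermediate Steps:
(110 + 86)*124 = 196*124 = 24304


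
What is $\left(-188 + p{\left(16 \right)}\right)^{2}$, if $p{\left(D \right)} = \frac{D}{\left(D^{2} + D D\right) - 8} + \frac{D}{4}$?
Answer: $\frac{134328100}{3969} \approx 33844.0$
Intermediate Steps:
$p{\left(D \right)} = \frac{D}{4} + \frac{D}{-8 + 2 D^{2}}$ ($p{\left(D \right)} = \frac{D}{\left(D^{2} + D^{2}\right) - 8} + D \frac{1}{4} = \frac{D}{2 D^{2} - 8} + \frac{D}{4} = \frac{D}{-8 + 2 D^{2}} + \frac{D}{4} = \frac{D}{4} + \frac{D}{-8 + 2 D^{2}}$)
$\left(-188 + p{\left(16 \right)}\right)^{2} = \left(-188 + \frac{1}{4} \cdot 16 \frac{1}{-4 + 16^{2}} \left(-2 + 16^{2}\right)\right)^{2} = \left(-188 + \frac{1}{4} \cdot 16 \frac{1}{-4 + 256} \left(-2 + 256\right)\right)^{2} = \left(-188 + \frac{1}{4} \cdot 16 \cdot \frac{1}{252} \cdot 254\right)^{2} = \left(-188 + \frac{254}{63}\right)^{2} = \left(- \frac{11590}{63}\right)^{2} = \frac{134328100}{3969}$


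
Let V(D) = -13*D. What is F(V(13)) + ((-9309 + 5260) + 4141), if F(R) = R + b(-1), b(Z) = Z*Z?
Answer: -76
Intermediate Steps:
b(Z) = Z²
F(R) = 1 + R (F(R) = R + (-1)² = R + 1 = 1 + R)
F(V(13)) + ((-9309 + 5260) + 4141) = (1 - 13*13) + ((-9309 + 5260) + 4141) = (1 - 169) + (-4049 + 4141) = -168 + 92 = -76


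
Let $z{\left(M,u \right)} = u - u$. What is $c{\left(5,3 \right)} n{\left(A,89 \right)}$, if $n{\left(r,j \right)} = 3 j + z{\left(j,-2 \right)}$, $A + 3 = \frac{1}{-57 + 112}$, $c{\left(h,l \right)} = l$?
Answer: $801$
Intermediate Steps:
$A = - \frac{164}{55}$ ($A = -3 + \frac{1}{-57 + 112} = -3 + \frac{1}{55} = - \frac{164}{55} \approx -2.9818$)
$z{\left(M,u \right)} = 0$
$n{\left(r,j \right)} = 3 j$ ($n{\left(r,j \right)} = 3 j + 0 = 3 j$)
$c{\left(5,3 \right)} n{\left(A,89 \right)} = 3 \cdot 3 \cdot 89 = 3 \cdot 267 = 801$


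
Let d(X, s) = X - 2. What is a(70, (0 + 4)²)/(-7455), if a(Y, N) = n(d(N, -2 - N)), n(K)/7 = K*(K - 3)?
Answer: -154/1065 ≈ -0.14460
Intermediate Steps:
d(X, s) = -2 + X
n(K) = 7*K*(-3 + K) (n(K) = 7*(K*(K - 3)) = 7*(K*(-3 + K)) = 7*K*(-3 + K))
a(Y, N) = 7*(-5 + N)*(-2 + N) (a(Y, N) = 7*(-2 + N)*(-3 + (-2 + N)) = 7*(-2 + N)*(-5 + N) = 7*(-5 + N)*(-2 + N))
a(70, (0 + 4)²)/(-7455) = (7*(-5 + (0 + 4)²)*(-2 + (0 + 4)²))/(-7455) = (7*(-5 + 4²)*(-2 + 4²))*(-1/7455) = (7*(-5 + 16)*(-2 + 16))*(-1/7455) = (7*11*14)*(-1/7455) = 1078*(-1/7455) = -154/1065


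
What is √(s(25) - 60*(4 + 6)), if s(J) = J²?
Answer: 5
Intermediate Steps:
√(s(25) - 60*(4 + 6)) = √(25² - 60*(4 + 6)) = √(625 - 60*10) = √(625 - 600) = √25 = 5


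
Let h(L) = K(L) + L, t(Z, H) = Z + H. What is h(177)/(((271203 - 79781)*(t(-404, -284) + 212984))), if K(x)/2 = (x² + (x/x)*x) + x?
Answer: 63543/40638124912 ≈ 1.5636e-6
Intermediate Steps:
t(Z, H) = H + Z
K(x) = 2*x² + 4*x (K(x) = 2*((x² + (x/x)*x) + x) = 2*((x² + 1*x) + x) = 2*((x² + x) + x) = 2*((x + x²) + x) = 2*(x² + 2*x) = 2*x² + 4*x)
h(L) = L + 2*L*(2 + L) (h(L) = 2*L*(2 + L) + L = L + 2*L*(2 + L))
h(177)/(((271203 - 79781)*(t(-404, -284) + 212984))) = (177*(5 + 2*177))/(((271203 - 79781)*((-284 - 404) + 212984))) = (177*(5 + 354))/((191422*(-688 + 212984))) = (177*359)/((191422*212296)) = 63543/40638124912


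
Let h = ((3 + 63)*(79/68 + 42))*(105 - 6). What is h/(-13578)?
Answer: -3196215/153884 ≈ -20.770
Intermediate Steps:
h = 9588645/34 (h = (66*(79*(1/68) + 42))*99 = (66*(79/68 + 42))*99 = (66*(2935/68))*99 = (96855/34)*99 = 9588645/34 ≈ 2.8202e+5)
h/(-13578) = (9588645/34)/(-13578) = (9588645/34)*(-1/13578) = -3196215/153884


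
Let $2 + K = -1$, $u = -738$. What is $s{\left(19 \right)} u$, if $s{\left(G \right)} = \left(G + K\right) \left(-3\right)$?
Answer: $35424$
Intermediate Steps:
$K = -3$ ($K = -2 - 1 = -3$)
$s{\left(G \right)} = 9 - 3 G$ ($s{\left(G \right)} = \left(G - 3\right) \left(-3\right) = \left(-3 + G\right) \left(-3\right) = 9 - 3 G$)
$s{\left(19 \right)} u = \left(9 - 57\right) \left(-738\right) = \left(-48\right) \left(-738\right) = 35424$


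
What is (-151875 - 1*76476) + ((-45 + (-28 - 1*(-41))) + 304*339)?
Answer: -125327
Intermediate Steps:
(-151875 - 1*76476) + ((-45 + (-28 - 1*(-41))) + 304*339) = (-151875 - 76476) + ((-45 + (-28 + 41)) + 103056) = -228351 + ((-45 + 13) + 103056) = -228351 + (-32 + 103056) = -228351 + 103024 = -125327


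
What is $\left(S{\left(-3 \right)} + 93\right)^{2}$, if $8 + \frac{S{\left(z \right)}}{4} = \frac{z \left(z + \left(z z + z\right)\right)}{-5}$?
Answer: $\frac{116281}{25} \approx 4651.2$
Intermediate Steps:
$S{\left(z \right)} = -32 - \frac{4 z \left(z^{2} + 2 z\right)}{5}$ ($S{\left(z \right)} = -32 + 4 \frac{z \left(z + \left(z z + z\right)\right)}{-5} = -32 + 4 z \left(z + \left(z^{2} + z\right)\right) \left(- \frac{1}{5}\right) = -32 + 4 z \left(z + \left(z + z^{2}\right)\right) \left(- \frac{1}{5}\right) = -32 + 4 z \left(z^{2} + 2 z\right) \left(- \frac{1}{5}\right) = -32 + 4 \left(- \frac{z \left(z^{2} + 2 z\right)}{5}\right) = -32 - \frac{4 z \left(z^{2} + 2 z\right)}{5}$)
$\left(S{\left(-3 \right)} + 93\right)^{2} = \left(\left(-32 - \frac{8 \left(-3\right)^{2}}{5} - \frac{4 \left(-3\right)^{3}}{5}\right) + 93\right)^{2} = \left(\left(-32 - \frac{72}{5} - - \frac{108}{5}\right) + 93\right)^{2} = \left(\left(-32 - \frac{72}{5} + \frac{108}{5}\right) + 93\right)^{2} = \left(- \frac{124}{5} + 93\right)^{2} = \left(\frac{341}{5}\right)^{2} = \frac{116281}{25}$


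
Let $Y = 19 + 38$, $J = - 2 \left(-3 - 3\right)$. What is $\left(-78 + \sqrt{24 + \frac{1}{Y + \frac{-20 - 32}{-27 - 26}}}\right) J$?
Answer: $-936 + \frac{12 \sqrt{226802765}}{3073} \approx -877.19$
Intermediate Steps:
$J = 12$ ($J = \left(-2\right) \left(-6\right) = 12$)
$Y = 57$
$\left(-78 + \sqrt{24 + \frac{1}{Y + \frac{-20 - 32}{-27 - 26}}}\right) J = \left(-78 + \sqrt{24 + \frac{1}{57 + \frac{-20 - 32}{-27 - 26}}}\right) 12 = \left(-78 + \sqrt{24 + \frac{1}{57 - \frac{52}{-53}}}\right) 12 = \left(-78 + \sqrt{24 + \frac{1}{57 - - \frac{52}{53}}}\right) 12 = \left(-78 + \sqrt{24 + \frac{1}{57 + \frac{52}{53}}}\right) 12 = \left(-78 + \sqrt{24 + \frac{1}{\frac{3073}{53}}}\right) 12 = \left(-78 + \sqrt{24 + \frac{53}{3073}}\right) 12 = \left(-78 + \sqrt{\frac{73805}{3073}}\right) 12 = \left(-78 + \frac{\sqrt{226802765}}{3073}\right) 12 = -936 + \frac{12 \sqrt{226802765}}{3073}$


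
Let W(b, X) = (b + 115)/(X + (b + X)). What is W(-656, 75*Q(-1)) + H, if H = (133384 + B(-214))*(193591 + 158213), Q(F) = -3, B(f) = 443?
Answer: 52071446542789/1106 ≈ 4.7081e+10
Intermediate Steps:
H = 47080873908 (H = (133384 + 443)*(193591 + 158213) = 133827*351804 = 47080873908)
W(b, X) = (115 + b)/(b + 2*X) (W(b, X) = (115 + b)/(X + (X + b)) = (115 + b)/(b + 2*X))
W(-656, 75*Q(-1)) + H = (115 - 656)/(-656 + 2*(75*(-3))) + 47080873908 = -541/(-656 + 2*(-225)) + 47080873908 = -541/(-656 - 450) + 47080873908 = -541/(-1106) + 47080873908 = -1/1106*(-541) + 47080873908 = 541/1106 + 47080873908 = 52071446542789/1106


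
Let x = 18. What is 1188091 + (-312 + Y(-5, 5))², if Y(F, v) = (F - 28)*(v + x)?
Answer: 2335132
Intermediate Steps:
Y(F, v) = (-28 + F)*(18 + v) (Y(F, v) = (F - 28)*(v + 18) = (-28 + F)*(18 + v))
1188091 + (-312 + Y(-5, 5))² = 1188091 + (-312 + (-504 - 28*5 + 18*(-5) - 5*5))² = 1188091 + (-312 + (-504 - 140 - 90 - 25))² = 1188091 + (-312 - 759)² = 1188091 + (-1071)² = 1188091 + 1147041 = 2335132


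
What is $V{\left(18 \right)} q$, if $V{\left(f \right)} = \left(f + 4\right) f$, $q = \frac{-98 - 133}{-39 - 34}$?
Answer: $\frac{91476}{73} \approx 1253.1$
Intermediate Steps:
$q = \frac{231}{73}$ ($q = - \frac{231}{-73} = \left(-231\right) \left(- \frac{1}{73}\right) = \frac{231}{73} \approx 3.1644$)
$V{\left(f \right)} = f \left(4 + f\right)$ ($V{\left(f \right)} = \left(4 + f\right) f = f \left(4 + f\right)$)
$V{\left(18 \right)} q = 18 \left(4 + 18\right) \frac{231}{73} = 18 \cdot 22 \cdot \frac{231}{73} = 396 \cdot \frac{231}{73} = \frac{91476}{73}$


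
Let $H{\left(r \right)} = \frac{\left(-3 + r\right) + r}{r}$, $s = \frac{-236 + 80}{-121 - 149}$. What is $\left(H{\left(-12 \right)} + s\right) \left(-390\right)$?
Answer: $- \frac{6617}{6} \approx -1102.8$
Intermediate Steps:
$s = \frac{26}{45}$ ($s = - \frac{156}{-270} = \left(-156\right) \left(- \frac{1}{270}\right) = \frac{26}{45} \approx 0.57778$)
$H{\left(r \right)} = \frac{-3 + 2 r}{r}$
$\left(H{\left(-12 \right)} + s\right) \left(-390\right) = \left(\left(2 - \frac{3}{-12}\right) + \frac{26}{45}\right) \left(-390\right) = \left(\left(2 - - \frac{1}{4}\right) + \frac{26}{45}\right) \left(-390\right) = \left(\left(2 + \frac{1}{4}\right) + \frac{26}{45}\right) \left(-390\right) = \left(\frac{9}{4} + \frac{26}{45}\right) \left(-390\right) = \frac{509}{180} \left(-390\right) = - \frac{6617}{6}$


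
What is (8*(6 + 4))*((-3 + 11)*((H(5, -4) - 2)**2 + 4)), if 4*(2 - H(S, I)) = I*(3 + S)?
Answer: 43520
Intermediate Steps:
H(S, I) = 2 - I*(3 + S)/4
(8*(6 + 4))*((-3 + 11)*((H(5, -4) - 2)**2 + 4)) = (8*(6 + 4))*((-3 + 11)*(((2 - 3/4*(-4) - 1/4*(-4)*5) - 2)**2 + 4)) = (8*10)*(8*(((2 + 3 + 5) - 2)**2 + 4)) = 80*(8*((10 - 2)**2 + 4)) = 80*(8*(8**2 + 4)) = 80*(8*(64 + 4)) = 80*(8*68) = 80*544 = 43520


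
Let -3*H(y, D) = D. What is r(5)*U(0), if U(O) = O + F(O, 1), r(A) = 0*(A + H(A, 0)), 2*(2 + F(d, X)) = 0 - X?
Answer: 0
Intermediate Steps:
F(d, X) = -2 - X/2 (F(d, X) = -2 + (0 - X)/2 = -2 + (-X)/2 = -2 - X/2)
H(y, D) = -D/3
r(A) = 0 (r(A) = 0*(A - ⅓*0) = 0*(A + 0) = 0*A = 0)
U(O) = -5/2 + O (U(O) = O + (-2 - ½*1) = O + (-2 - ½) = O - 5/2 = -5/2 + O)
r(5)*U(0) = 0*(-5/2 + 0) = 0*(-5/2) = 0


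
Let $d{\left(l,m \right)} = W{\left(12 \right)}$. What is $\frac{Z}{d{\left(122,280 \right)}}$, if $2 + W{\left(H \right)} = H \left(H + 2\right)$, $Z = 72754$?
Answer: $\frac{36377}{83} \approx 438.28$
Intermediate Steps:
$W{\left(H \right)} = -2 + H \left(2 + H\right)$ ($W{\left(H \right)} = -2 + H \left(H + 2\right) = -2 + H \left(2 + H\right)$)
$d{\left(l,m \right)} = 166$ ($d{\left(l,m \right)} = -2 + 12^{2} + 2 \cdot 12 = -2 + 144 + 24 = 166$)
$\frac{Z}{d{\left(122,280 \right)}} = \frac{72754}{166} = 72754 \cdot \frac{1}{166} = \frac{36377}{83}$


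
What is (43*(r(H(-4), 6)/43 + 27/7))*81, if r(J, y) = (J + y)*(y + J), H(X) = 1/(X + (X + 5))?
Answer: 112248/7 ≈ 16035.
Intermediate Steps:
H(X) = 1/(5 + 2*X) (H(X) = 1/(X + (5 + X)) = 1/(5 + 2*X))
r(J, y) = (J + y)**2 (r(J, y) = (J + y)*(J + y) = (J + y)**2)
(43*(r(H(-4), 6)/43 + 27/7))*81 = (43*((1/(5 + 2*(-4)) + 6)**2/43 + 27/7))*81 = (43*((1/(5 - 8) + 6)**2*(1/43) + 27*(1/7)))*81 = (43*((1/(-3) + 6)**2*(1/43) + 27/7))*81 = (43*((-1/3 + 6)**2*(1/43) + 27/7))*81 = (43*((17/3)**2*(1/43) + 27/7))*81 = (43*((289/9)*(1/43) + 27/7))*81 = (43*(289/387 + 27/7))*81 = (43*(12472/2709))*81 = (12472/63)*81 = 112248/7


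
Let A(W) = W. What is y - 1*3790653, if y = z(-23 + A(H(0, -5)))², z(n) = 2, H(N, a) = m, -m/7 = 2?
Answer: -3790649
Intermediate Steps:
m = -14 (m = -7*2 = -14)
H(N, a) = -14
y = 4 (y = 2² = 4)
y - 1*3790653 = 4 - 1*3790653 = 4 - 3790653 = -3790649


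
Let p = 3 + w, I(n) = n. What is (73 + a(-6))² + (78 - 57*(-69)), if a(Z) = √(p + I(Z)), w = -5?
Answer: 9332 + 292*I*√2 ≈ 9332.0 + 412.95*I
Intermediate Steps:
p = -2 (p = 3 - 5 = -2)
a(Z) = √(-2 + Z)
(73 + a(-6))² + (78 - 57*(-69)) = (73 + √(-2 - 6))² + (78 - 57*(-69)) = (73 + √(-8))² + (78 + 3933) = (73 + 2*I*√2)² + 4011 = 4011 + (73 + 2*I*√2)²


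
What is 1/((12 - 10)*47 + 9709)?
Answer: 1/9803 ≈ 0.00010201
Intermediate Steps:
1/((12 - 10)*47 + 9709) = 1/(2*47 + 9709) = 1/(94 + 9709) = 1/9803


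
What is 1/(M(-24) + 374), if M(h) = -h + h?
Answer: 1/374 ≈ 0.0026738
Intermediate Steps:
M(h) = 0
1/(M(-24) + 374) = 1/(0 + 374) = 1/374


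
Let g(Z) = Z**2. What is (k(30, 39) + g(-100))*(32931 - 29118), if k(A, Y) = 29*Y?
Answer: 42442503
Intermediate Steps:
(k(30, 39) + g(-100))*(32931 - 29118) = (29*39 + (-100)**2)*(32931 - 29118) = (1131 + 10000)*3813 = 11131*3813 = 42442503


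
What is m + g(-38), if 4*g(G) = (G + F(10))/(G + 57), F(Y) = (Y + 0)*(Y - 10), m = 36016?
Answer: 72031/2 ≈ 36016.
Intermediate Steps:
F(Y) = Y*(-10 + Y)
g(G) = G/(4*(57 + G)) (g(G) = ((G + 10*(-10 + 10))/(G + 57))/4 = ((G + 10*0)/(57 + G))/4 = ((G + 0)/(57 + G))/4 = (G/(57 + G))/4 = G/(4*(57 + G)))
m + g(-38) = 36016 + (¼)*(-38)/(57 - 38) = 36016 + (¼)*(-38)/19 = 36016 + (¼)*(-38)*(1/19) = 36016 - ½ = 72031/2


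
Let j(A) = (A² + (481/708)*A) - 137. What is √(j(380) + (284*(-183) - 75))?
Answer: √2897123079/177 ≈ 304.10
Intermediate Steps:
j(A) = -137 + A² + 481*A/708 (j(A) = (A² + (481*(1/708))*A) - 137 = (A² + 481*A/708) - 137 = -137 + A² + 481*A/708)
√(j(380) + (284*(-183) - 75)) = √((-137 + 380² + (481/708)*380) + (284*(-183) - 75)) = √((-137 + 144400 + 45695/177) + (-51972 - 75)) = √(25580246/177 - 52047) = √(16367927/177) = √2897123079/177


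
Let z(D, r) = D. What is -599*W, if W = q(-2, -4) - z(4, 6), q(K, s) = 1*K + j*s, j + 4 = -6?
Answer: -20366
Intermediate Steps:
j = -10 (j = -4 - 6 = -10)
q(K, s) = K - 10*s (q(K, s) = 1*K - 10*s = K - 10*s)
W = 34 (W = (-2 - 10*(-4)) - 1*4 = (-2 + 40) - 4 = 38 - 4 = 34)
-599*W = -599*34 = -20366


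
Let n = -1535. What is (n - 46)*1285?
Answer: -2031585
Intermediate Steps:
(n - 46)*1285 = (-1535 - 46)*1285 = -1581*1285 = -2031585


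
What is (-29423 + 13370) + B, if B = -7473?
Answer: -23526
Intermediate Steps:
(-29423 + 13370) + B = (-29423 + 13370) - 7473 = -16053 - 7473 = -23526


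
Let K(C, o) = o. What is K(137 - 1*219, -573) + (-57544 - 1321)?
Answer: -59438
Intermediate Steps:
K(137 - 1*219, -573) + (-57544 - 1321) = -573 + (-57544 - 1321) = -573 - 58865 = -59438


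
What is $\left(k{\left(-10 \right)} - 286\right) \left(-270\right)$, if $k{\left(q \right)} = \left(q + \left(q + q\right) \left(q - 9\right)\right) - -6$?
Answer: $-24300$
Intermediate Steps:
$k{\left(q \right)} = 6 + q + 2 q \left(-9 + q\right)$ ($k{\left(q \right)} = \left(q + 2 q \left(-9 + q\right)\right) + 6 = 6 + q + 2 q \left(-9 + q\right)$)
$\left(k{\left(-10 \right)} - 286\right) \left(-270\right) = \left(\left(6 - -170 + 2 \left(-10\right)^{2}\right) - 286\right) \left(-270\right) = \left(\left(6 + 170 + 2 \cdot 100\right) - 286\right) \left(-270\right) = \left(\left(6 + 170 + 200\right) - 286\right) \left(-270\right) = \left(376 - 286\right) \left(-270\right) = 90 \left(-270\right) = -24300$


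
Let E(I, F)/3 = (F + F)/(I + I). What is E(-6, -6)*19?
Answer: 57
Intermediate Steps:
E(I, F) = 3*F/I (E(I, F) = 3*((F + F)/(I + I)) = 3*((2*F)/((2*I))) = 3*((2*F)*(1/(2*I))) = 3*(F/I) = 3*F/I)
E(-6, -6)*19 = (3*(-6)/(-6))*19 = (3*(-6)*(-⅙))*19 = 3*19 = 57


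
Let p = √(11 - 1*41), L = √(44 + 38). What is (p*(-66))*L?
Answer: -132*I*√615 ≈ -3273.5*I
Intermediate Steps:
L = √82 ≈ 9.0554
p = I*√30 (p = √(11 - 41) = √(-30) = I*√30 ≈ 5.4772*I)
(p*(-66))*L = ((I*√30)*(-66))*√82 = (-66*I*√30)*√82 = -132*I*√615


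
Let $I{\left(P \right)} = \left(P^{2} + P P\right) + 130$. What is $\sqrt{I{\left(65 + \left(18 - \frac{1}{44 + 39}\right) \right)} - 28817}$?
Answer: $\frac{11 i \sqrt{849055}}{83} \approx 122.12 i$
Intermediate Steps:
$I{\left(P \right)} = 130 + 2 P^{2}$ ($I{\left(P \right)} = \left(P^{2} + P^{2}\right) + 130 = 2 P^{2} + 130 = 130 + 2 P^{2}$)
$\sqrt{I{\left(65 + \left(18 - \frac{1}{44 + 39}\right) \right)} - 28817} = \sqrt{\left(130 + 2 \left(65 + \left(18 - \frac{1}{44 + 39}\right)\right)^{2}\right) - 28817} = \sqrt{\left(130 + 2 \left(65 + \left(18 - \frac{1}{83}\right)\right)^{2}\right) - 28817} = \sqrt{\left(130 + 2 \left(65 + \frac{1493}{83}\right)^{2}\right) - 28817} = \sqrt{\left(130 + 2 \left(\frac{6888}{83}\right)^{2}\right) - 28817} = \sqrt{\left(130 + 2 \cdot \frac{47444544}{6889}\right) - 28817} = \sqrt{\left(130 + \frac{94889088}{6889}\right) - 28817} = \sqrt{\frac{95784658}{6889} - 28817} = \sqrt{- \frac{102735655}{6889}} = \frac{11 i \sqrt{849055}}{83}$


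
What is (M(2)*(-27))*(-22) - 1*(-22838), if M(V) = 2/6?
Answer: 23036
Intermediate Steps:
M(V) = ⅓ (M(V) = 2*(⅙) = ⅓)
(M(2)*(-27))*(-22) - 1*(-22838) = ((⅓)*(-27))*(-22) - 1*(-22838) = -9*(-22) + 22838 = 198 + 22838 = 23036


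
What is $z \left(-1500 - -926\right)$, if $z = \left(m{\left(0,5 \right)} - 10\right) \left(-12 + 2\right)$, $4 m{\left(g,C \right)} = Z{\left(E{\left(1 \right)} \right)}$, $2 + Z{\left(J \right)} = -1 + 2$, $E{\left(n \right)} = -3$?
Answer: $-58835$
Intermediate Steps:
$Z{\left(J \right)} = -1$ ($Z{\left(J \right)} = -2 + \left(-1 + 2\right) = -2 + 1 = -1$)
$m{\left(g,C \right)} = - \frac{1}{4}$ ($m{\left(g,C \right)} = \frac{1}{4} \left(-1\right) = - \frac{1}{4}$)
$z = \frac{205}{2}$ ($z = \left(- \frac{1}{4} - 10\right) \left(-12 + 2\right) = \left(- \frac{41}{4}\right) \left(-10\right) = \frac{205}{2} \approx 102.5$)
$z \left(-1500 - -926\right) = \frac{205 \left(-1500 - -926\right)}{2} = \frac{205 \left(-1500 + 926\right)}{2} = \frac{205}{2} \left(-574\right) = -58835$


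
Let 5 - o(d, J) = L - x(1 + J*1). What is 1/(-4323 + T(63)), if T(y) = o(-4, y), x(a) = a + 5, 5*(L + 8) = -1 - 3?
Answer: -5/21201 ≈ -0.00023584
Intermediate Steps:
L = -44/5 (L = -8 + (-1 - 3)/5 = -8 + (⅕)*(-4) = -8 - ⅘ = -44/5 ≈ -8.8000)
x(a) = 5 + a
o(d, J) = 99/5 + J (o(d, J) = 5 - (-44/5 - (5 + (1 + J*1))) = 5 - (-44/5 - (5 + (1 + J))) = 5 - (-44/5 - (6 + J)) = 5 - (-44/5 + (-6 - J)) = 5 - (-74/5 - J) = 5 + (74/5 + J) = 99/5 + J)
T(y) = 99/5 + y
1/(-4323 + T(63)) = 1/(-4323 + (99/5 + 63)) = 1/(-4323 + 414/5) = 1/(-21201/5) = -5/21201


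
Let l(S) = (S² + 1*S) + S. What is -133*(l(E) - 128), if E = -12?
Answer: 1064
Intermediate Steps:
l(S) = S² + 2*S (l(S) = (S² + S) + S = (S + S²) + S = S² + 2*S)
-133*(l(E) - 128) = -133*(-12*(2 - 12) - 128) = -133*(-12*(-10) - 128) = -133*(120 - 128) = -133*(-8) = 1064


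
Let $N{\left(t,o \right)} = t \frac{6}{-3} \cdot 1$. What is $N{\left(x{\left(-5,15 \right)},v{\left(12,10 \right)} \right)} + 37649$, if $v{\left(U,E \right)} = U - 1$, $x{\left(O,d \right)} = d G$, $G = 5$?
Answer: $37499$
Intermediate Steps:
$x{\left(O,d \right)} = 5 d$ ($x{\left(O,d \right)} = d 5 = 5 d$)
$v{\left(U,E \right)} = -1 + U$ ($v{\left(U,E \right)} = U - 1 = -1 + U$)
$N{\left(t,o \right)} = - 2 t$ ($N{\left(t,o \right)} = t 6 \left(- \frac{1}{3}\right) 1 = t \left(-2\right) 1 = - 2 t 1 = - 2 t$)
$N{\left(x{\left(-5,15 \right)},v{\left(12,10 \right)} \right)} + 37649 = - 2 \cdot 5 \cdot 15 + 37649 = \left(-2\right) 75 + 37649 = -150 + 37649 = 37499$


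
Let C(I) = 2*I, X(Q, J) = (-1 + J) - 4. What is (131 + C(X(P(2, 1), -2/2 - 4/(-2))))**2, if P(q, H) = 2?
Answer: 15129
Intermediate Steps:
X(Q, J) = -5 + J
(131 + C(X(P(2, 1), -2/2 - 4/(-2))))**2 = (131 + 2*(-5 + (-2/2 - 4/(-2))))**2 = (131 + 2*(-5 + (-2*1/2 - 4*(-1/2))))**2 = (131 + 2*(-5 + (-1 + 2)))**2 = (131 + 2*(-5 + 1))**2 = (131 + 2*(-4))**2 = (131 - 8)**2 = 123**2 = 15129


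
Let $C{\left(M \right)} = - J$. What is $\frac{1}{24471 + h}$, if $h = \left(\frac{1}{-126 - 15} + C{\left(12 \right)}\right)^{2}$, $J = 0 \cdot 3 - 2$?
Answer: $\frac{19881}{486586912} \approx 4.0858 \cdot 10^{-5}$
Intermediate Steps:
$J = -2$ ($J = 0 - 2 = -2$)
$C{\left(M \right)} = 2$ ($C{\left(M \right)} = \left(-1\right) \left(-2\right) = 2$)
$h = \frac{78961}{19881}$ ($h = \left(\frac{1}{-126 - 15} + 2\right)^{2} = \left(\frac{1}{-141} + 2\right)^{2} = \left(- \frac{1}{141} + 2\right)^{2} = \left(\frac{281}{141}\right)^{2} = \frac{78961}{19881} \approx 3.9717$)
$\frac{1}{24471 + h} = \frac{1}{24471 + \frac{78961}{19881}} = \frac{1}{\frac{486586912}{19881}} = \frac{19881}{486586912}$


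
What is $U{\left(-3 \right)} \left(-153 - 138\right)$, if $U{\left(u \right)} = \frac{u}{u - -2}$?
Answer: $-873$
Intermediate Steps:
$U{\left(u \right)} = \frac{u}{2 + u}$ ($U{\left(u \right)} = \frac{u}{u + 2} = \frac{u}{2 + u}$)
$U{\left(-3 \right)} \left(-153 - 138\right) = - \frac{3}{2 - 3} \left(-153 - 138\right) = - \frac{3}{-1} \left(-291\right) = \left(-3\right) \left(-1\right) \left(-291\right) = 3 \left(-291\right) = -873$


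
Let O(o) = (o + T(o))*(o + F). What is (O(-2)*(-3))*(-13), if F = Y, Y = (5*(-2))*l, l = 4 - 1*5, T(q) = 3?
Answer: 312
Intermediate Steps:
l = -1 (l = 4 - 5 = -1)
Y = 10 (Y = (5*(-2))*(-1) = -10*(-1) = 10)
F = 10
O(o) = (3 + o)*(10 + o) (O(o) = (o + 3)*(o + 10) = (3 + o)*(10 + o))
(O(-2)*(-3))*(-13) = ((30 + (-2)² + 13*(-2))*(-3))*(-13) = ((30 + 4 - 26)*(-3))*(-13) = (8*(-3))*(-13) = -24*(-13) = 312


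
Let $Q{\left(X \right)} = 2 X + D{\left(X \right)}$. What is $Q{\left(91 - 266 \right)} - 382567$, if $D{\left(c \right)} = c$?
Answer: $-383092$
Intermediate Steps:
$Q{\left(X \right)} = 3 X$ ($Q{\left(X \right)} = 2 X + X = 3 X$)
$Q{\left(91 - 266 \right)} - 382567 = 3 \left(91 - 266\right) - 382567 = 3 \left(-175\right) - 382567 = -525 - 382567 = -383092$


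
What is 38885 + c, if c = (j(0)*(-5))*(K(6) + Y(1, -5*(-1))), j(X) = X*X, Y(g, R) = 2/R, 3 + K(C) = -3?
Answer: 38885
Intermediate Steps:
K(C) = -6 (K(C) = -3 - 3 = -6)
j(X) = X²
c = 0 (c = (0²*(-5))*(-6 + 2/((-5*(-1)))) = (0*(-5))*(-6 + 2/5) = 0*(-6 + 2*(⅕)) = 0*(-6 + ⅖) = 0*(-28/5) = 0)
38885 + c = 38885 + 0 = 38885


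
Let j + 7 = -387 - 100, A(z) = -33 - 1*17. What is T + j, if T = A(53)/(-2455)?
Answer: -242544/491 ≈ -493.98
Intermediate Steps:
A(z) = -50 (A(z) = -33 - 17 = -50)
T = 10/491 (T = -50/(-2455) = -50*(-1/2455) = 10/491 ≈ 0.020367)
j = -494 (j = -7 + (-387 - 100) = -7 - 487 = -494)
T + j = 10/491 - 494 = -242544/491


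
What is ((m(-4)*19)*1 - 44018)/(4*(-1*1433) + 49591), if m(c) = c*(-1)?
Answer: -43942/43859 ≈ -1.0019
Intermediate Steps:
m(c) = -c
((m(-4)*19)*1 - 44018)/(4*(-1*1433) + 49591) = ((-1*(-4)*19)*1 - 44018)/(4*(-1*1433) + 49591) = ((4*19)*1 - 44018)/(4*(-1433) + 49591) = (76*1 - 44018)/(-5732 + 49591) = (76 - 44018)/43859 = -43942*1/43859 = -43942/43859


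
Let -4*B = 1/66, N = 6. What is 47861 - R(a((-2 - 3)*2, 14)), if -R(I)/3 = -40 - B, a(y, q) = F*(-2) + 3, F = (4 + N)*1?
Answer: 4201209/88 ≈ 47741.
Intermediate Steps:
B = -1/264 (B = -¼/66 = -¼*1/66 = -1/264 ≈ -0.0037879)
F = 10 (F = (4 + 6)*1 = 10*1 = 10)
a(y, q) = -17 (a(y, q) = 10*(-2) + 3 = -20 + 3 = -17)
R(I) = 10559/88 (R(I) = -3*(-40 - 1*(-1/264)) = -3*(-40 + 1/264) = -3*(-10559/264) = 10559/88)
47861 - R(a((-2 - 3)*2, 14)) = 47861 - 1*10559/88 = 47861 - 10559/88 = 4201209/88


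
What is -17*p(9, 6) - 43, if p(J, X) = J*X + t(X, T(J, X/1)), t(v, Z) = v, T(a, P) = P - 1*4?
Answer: -1063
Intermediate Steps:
T(a, P) = -4 + P (T(a, P) = P - 4 = -4 + P)
p(J, X) = X + J*X (p(J, X) = J*X + X = X + J*X)
-17*p(9, 6) - 43 = -102*(1 + 9) - 43 = -102*10 - 43 = -17*60 - 43 = -1020 - 43 = -1063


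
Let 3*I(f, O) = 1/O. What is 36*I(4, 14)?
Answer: 6/7 ≈ 0.85714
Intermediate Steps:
I(f, O) = 1/(3*O)
36*I(4, 14) = 36*((1/3)/14) = 36*((1/3)*(1/14)) = 36*(1/42) = 6/7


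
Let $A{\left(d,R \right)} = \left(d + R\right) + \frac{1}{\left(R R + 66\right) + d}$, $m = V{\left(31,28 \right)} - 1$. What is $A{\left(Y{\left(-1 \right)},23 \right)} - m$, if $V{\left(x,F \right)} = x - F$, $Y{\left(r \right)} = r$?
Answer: $\frac{11881}{594} \approx 20.002$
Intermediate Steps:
$m = 2$ ($m = \left(31 - 28\right) - 1 = 3 - 1 = 2$)
$A{\left(d,R \right)} = R + d + \frac{1}{66 + d + R^{2}}$ ($A{\left(d,R \right)} = \left(R + d\right) + \frac{1}{\left(R^{2} + 66\right) + d} = \left(R + d\right) + \frac{1}{\left(66 + R^{2}\right) + d} = \left(R + d\right) + \frac{1}{66 + d + R^{2}} = R + d + \frac{1}{66 + d + R^{2}}$)
$A{\left(Y{\left(-1 \right)},23 \right)} - m = \frac{1 + 23^{3} + \left(-1\right)^{2} + 66 \cdot 23 + 66 \left(-1\right) + 23 \left(-1\right) - 23^{2}}{66 - 1 + 23^{2}} - 2 = \frac{1 + 12167 + 1 + 1518 - 66 - 23 - 529}{66 - 1 + 529} - 2 = \frac{1 + 12167 + 1 + 1518 - 66 - 23 - 529}{594} - 2 = \frac{1}{594} \cdot 13069 - 2 = \frac{13069}{594} - 2 = \frac{11881}{594}$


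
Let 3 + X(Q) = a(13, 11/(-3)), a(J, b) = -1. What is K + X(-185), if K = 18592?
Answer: 18588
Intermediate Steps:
X(Q) = -4 (X(Q) = -3 - 1 = -4)
K + X(-185) = 18592 - 4 = 18588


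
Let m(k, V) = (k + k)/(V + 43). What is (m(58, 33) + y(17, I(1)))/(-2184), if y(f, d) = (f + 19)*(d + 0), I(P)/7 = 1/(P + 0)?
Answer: -4817/41496 ≈ -0.11608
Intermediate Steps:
I(P) = 7/P (I(P) = 7/(P + 0) = 7/P)
m(k, V) = 2*k/(43 + V) (m(k, V) = (2*k)/(43 + V) = 2*k/(43 + V))
y(f, d) = d*(19 + f) (y(f, d) = (19 + f)*d = d*(19 + f))
(m(58, 33) + y(17, I(1)))/(-2184) = (2*58/(43 + 33) + (7/1)*(19 + 17))/(-2184) = (2*58/76 + (7*1)*36)*(-1/2184) = (2*58*(1/76) + 7*36)*(-1/2184) = (29/19 + 252)*(-1/2184) = (4817/19)*(-1/2184) = -4817/41496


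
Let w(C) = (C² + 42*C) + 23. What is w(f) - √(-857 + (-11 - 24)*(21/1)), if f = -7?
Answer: -222 - 2*I*√398 ≈ -222.0 - 39.9*I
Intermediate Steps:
w(C) = 23 + C² + 42*C
w(f) - √(-857 + (-11 - 24)*(21/1)) = (23 + (-7)² + 42*(-7)) - √(-857 + (-11 - 24)*(21/1)) = (23 + 49 - 294) - √(-857 - 735) = -222 - √(-857 - 35*21) = -222 - √(-857 - 735) = -222 - √(-1592) = -222 - 2*I*√398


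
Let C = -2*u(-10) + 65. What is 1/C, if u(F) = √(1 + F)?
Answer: 65/4261 + 6*I/4261 ≈ 0.015255 + 0.0014081*I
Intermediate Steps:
C = 65 - 6*I (C = -2*√(1 - 10) + 65 = -6*I + 65 = 65 - 6*I ≈ 65.0 - 6.0*I)
1/C = 1/(65 - 6*I) = (65 + 6*I)/4261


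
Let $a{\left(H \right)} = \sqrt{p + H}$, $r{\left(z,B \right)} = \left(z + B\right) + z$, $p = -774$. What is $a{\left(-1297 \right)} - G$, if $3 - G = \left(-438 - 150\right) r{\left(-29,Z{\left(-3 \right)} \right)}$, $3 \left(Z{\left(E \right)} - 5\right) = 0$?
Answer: $31161 + i \sqrt{2071} \approx 31161.0 + 45.508 i$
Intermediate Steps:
$Z{\left(E \right)} = 5$ ($Z{\left(E \right)} = 5 + \frac{1}{3} \cdot 0 = 5 + 0 = 5$)
$r{\left(z,B \right)} = B + 2 z$ ($r{\left(z,B \right)} = \left(B + z\right) + z = B + 2 z$)
$G = -31161$ ($G = 3 - \left(-438 - 150\right) \left(5 + 2 \left(-29\right)\right) = 3 - - 588 \left(5 - 58\right) = 3 - \left(-588\right) \left(-53\right) = 3 - 31164 = -31161$)
$a{\left(H \right)} = \sqrt{-774 + H}$
$a{\left(-1297 \right)} - G = \sqrt{-774 - 1297} - -31161 = \sqrt{-2071} + 31161 = i \sqrt{2071} + 31161 = 31161 + i \sqrt{2071}$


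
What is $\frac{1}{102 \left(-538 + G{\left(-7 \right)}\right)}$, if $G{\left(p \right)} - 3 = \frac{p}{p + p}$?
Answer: $- \frac{1}{54519} \approx -1.8342 \cdot 10^{-5}$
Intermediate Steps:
$G{\left(p \right)} = \frac{7}{2}$ ($G{\left(p \right)} = 3 + \frac{p}{p + p} = 3 + \frac{p}{2 p} = 3 + p \frac{1}{2 p} = 3 + \frac{1}{2} = \frac{7}{2}$)
$\frac{1}{102 \left(-538 + G{\left(-7 \right)}\right)} = \frac{1}{102 \left(-538 + \frac{7}{2}\right)} = \frac{1}{102 \left(- \frac{1069}{2}\right)} = \frac{1}{-54519} = - \frac{1}{54519}$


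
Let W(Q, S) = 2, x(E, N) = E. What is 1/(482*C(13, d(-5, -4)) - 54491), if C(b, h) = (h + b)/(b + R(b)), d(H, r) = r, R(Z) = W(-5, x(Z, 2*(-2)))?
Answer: -5/271009 ≈ -1.8450e-5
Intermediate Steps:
R(Z) = 2
C(b, h) = (b + h)/(2 + b) (C(b, h) = (h + b)/(b + 2) = (b + h)/(2 + b))
1/(482*C(13, d(-5, -4)) - 54491) = 1/(482*((13 - 4)/(2 + 13)) - 54491) = 1/(482*(9/15) - 54491) = 1/(482*((1/15)*9) - 54491) = 1/(482*(⅗) - 54491) = 1/(1446/5 - 54491) = 1/(-271009/5) = -5/271009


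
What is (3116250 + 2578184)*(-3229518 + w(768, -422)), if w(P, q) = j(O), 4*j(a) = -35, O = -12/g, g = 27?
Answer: -36780653858219/2 ≈ -1.8390e+13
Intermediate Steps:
O = -4/9 (O = -12/27 = -12*1/27 = -4/9 ≈ -0.44444)
j(a) = -35/4 (j(a) = (¼)*(-35) = -35/4)
w(P, q) = -35/4
(3116250 + 2578184)*(-3229518 + w(768, -422)) = (3116250 + 2578184)*(-3229518 - 35/4) = 5694434*(-12918107/4) = -36780653858219/2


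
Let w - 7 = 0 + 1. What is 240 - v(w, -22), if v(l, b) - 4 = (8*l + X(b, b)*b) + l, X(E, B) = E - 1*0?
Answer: -320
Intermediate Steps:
X(E, B) = E (X(E, B) = E + 0 = E)
w = 8 (w = 7 + (0 + 1) = 7 + 1 = 8)
v(l, b) = 4 + b**2 + 9*l (v(l, b) = 4 + ((8*l + b*b) + l) = 4 + ((8*l + b**2) + l) = 4 + ((b**2 + 8*l) + l) = 4 + (b**2 + 9*l) = 4 + b**2 + 9*l)
240 - v(w, -22) = 240 - (4 + (-22)**2 + 9*8) = 240 - (4 + 484 + 72) = 240 - 1*560 = 240 - 560 = -320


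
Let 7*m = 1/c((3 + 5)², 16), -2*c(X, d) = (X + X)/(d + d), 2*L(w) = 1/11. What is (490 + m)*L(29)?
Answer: 6859/308 ≈ 22.269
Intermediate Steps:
L(w) = 1/22 (L(w) = (½)/11 = (½)*(1/11) = 1/22)
c(X, d) = -X/(2*d) (c(X, d) = -(X + X)/(2*(d + d)) = -2*X/(2*(2*d)) = -2*X*1/(2*d)/2 = -X/(2*d))
m = -1/14 (m = 1/(7*((-½*(3 + 5)²/16))) = 1/(7*((-½*8²*1/16))) = 1/(7*((-½*64*1/16))) = (⅐)/(-2) = (⅐)*(-½) = -1/14 ≈ -0.071429)
(490 + m)*L(29) = (490 - 1/14)*(1/22) = (6859/14)*(1/22) = 6859/308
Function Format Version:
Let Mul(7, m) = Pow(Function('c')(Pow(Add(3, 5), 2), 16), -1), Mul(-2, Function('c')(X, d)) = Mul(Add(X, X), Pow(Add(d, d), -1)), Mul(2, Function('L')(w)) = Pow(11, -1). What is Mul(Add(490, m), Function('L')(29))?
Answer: Rational(6859, 308) ≈ 22.269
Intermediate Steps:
Function('L')(w) = Rational(1, 22) (Function('L')(w) = Mul(Rational(1, 2), Pow(11, -1)) = Mul(Rational(1, 2), Rational(1, 11)) = Rational(1, 22))
Function('c')(X, d) = Mul(Rational(-1, 2), X, Pow(d, -1)) (Function('c')(X, d) = Mul(Rational(-1, 2), Mul(Add(X, X), Pow(Add(d, d), -1))) = Mul(Rational(-1, 2), Mul(Mul(2, X), Pow(Mul(2, d), -1))) = Mul(Rational(-1, 2), Mul(Mul(2, X), Mul(Rational(1, 2), Pow(d, -1)))) = Mul(Rational(-1, 2), Mul(X, Pow(d, -1))) = Mul(Rational(-1, 2), X, Pow(d, -1)))
m = Rational(-1, 14) (m = Mul(Rational(1, 7), Pow(Mul(Rational(-1, 2), Pow(Add(3, 5), 2), Pow(16, -1)), -1)) = Mul(Rational(1, 7), Pow(Mul(Rational(-1, 2), Pow(8, 2), Rational(1, 16)), -1)) = Mul(Rational(1, 7), Pow(Mul(Rational(-1, 2), 64, Rational(1, 16)), -1)) = Mul(Rational(1, 7), Pow(-2, -1)) = Mul(Rational(1, 7), Rational(-1, 2)) = Rational(-1, 14) ≈ -0.071429)
Mul(Add(490, m), Function('L')(29)) = Mul(Add(490, Rational(-1, 14)), Rational(1, 22)) = Mul(Rational(6859, 14), Rational(1, 22)) = Rational(6859, 308)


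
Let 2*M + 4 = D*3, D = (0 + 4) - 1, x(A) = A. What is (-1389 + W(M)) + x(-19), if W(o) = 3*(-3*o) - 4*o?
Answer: -2881/2 ≈ -1440.5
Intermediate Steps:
D = 3 (D = 4 - 1 = 3)
M = 5/2 (M = -2 + (3*3)/2 = -2 + (1/2)*9 = -2 + 9/2 = 5/2 ≈ 2.5000)
W(o) = -13*o (W(o) = -9*o - 4*o = -13*o)
(-1389 + W(M)) + x(-19) = (-1389 - 13*5/2) - 19 = (-1389 - 65/2) - 19 = -2843/2 - 19 = -2881/2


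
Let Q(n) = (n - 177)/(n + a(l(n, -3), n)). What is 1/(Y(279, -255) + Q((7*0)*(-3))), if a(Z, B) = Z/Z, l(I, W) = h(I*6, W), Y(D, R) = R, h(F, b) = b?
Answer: -1/432 ≈ -0.0023148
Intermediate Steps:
l(I, W) = W
a(Z, B) = 1
Q(n) = (-177 + n)/(1 + n) (Q(n) = (n - 177)/(n + 1) = (-177 + n)/(1 + n))
1/(Y(279, -255) + Q((7*0)*(-3))) = 1/(-255 + (-177 + (7*0)*(-3))/(1 + (7*0)*(-3))) = 1/(-255 + (-177 + 0*(-3))/(1 + 0*(-3))) = 1/(-255 + (-177 + 0)/(1 + 0)) = 1/(-255 - 177/1) = 1/(-255 + 1*(-177)) = 1/(-255 - 177) = 1/(-432) = -1/432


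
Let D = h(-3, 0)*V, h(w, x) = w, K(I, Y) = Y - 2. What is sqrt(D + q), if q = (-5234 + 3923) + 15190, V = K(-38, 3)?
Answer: 2*sqrt(3469) ≈ 117.80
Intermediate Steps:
K(I, Y) = -2 + Y
V = 1 (V = -2 + 3 = 1)
D = -3 (D = -3*1 = -3)
q = 13879 (q = -1311 + 15190 = 13879)
sqrt(D + q) = sqrt(-3 + 13879) = sqrt(13876) = 2*sqrt(3469)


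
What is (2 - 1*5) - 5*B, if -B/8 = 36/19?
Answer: 1383/19 ≈ 72.789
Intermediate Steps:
B = -288/19 ≈ -15.158
(2 - 1*5) - 5*B = (2 - 1*5) - 5*(-288/19) = (2 - 5) + 1440/19 = -3 + 1440/19 = 1383/19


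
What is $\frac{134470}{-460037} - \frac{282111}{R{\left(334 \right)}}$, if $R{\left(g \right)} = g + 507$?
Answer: $- \frac{7640858081}{22758301} \approx -335.74$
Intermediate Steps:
$R{\left(g \right)} = 507 + g$
$\frac{134470}{-460037} - \frac{282111}{R{\left(334 \right)}} = \frac{134470}{-460037} - \frac{282111}{507 + 334} = 134470 \left(- \frac{1}{460037}\right) - \frac{282111}{841} = - \frac{7910}{27061} - \frac{282111}{841} = - \frac{7640858081}{22758301}$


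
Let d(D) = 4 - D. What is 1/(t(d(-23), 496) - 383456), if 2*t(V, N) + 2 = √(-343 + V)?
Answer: -383457/147039270928 - I*√79/147039270928 ≈ -2.6079e-6 - 6.0448e-11*I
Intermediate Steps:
t(V, N) = -1 + √(-343 + V)/2
1/(t(d(-23), 496) - 383456) = 1/((-1 + √(-343 + (4 - 1*(-23)))/2) - 383456) = 1/((-1 + √(-343 + (4 + 23))/2) - 383456) = 1/((-1 + √(-343 + 27)/2) - 383456) = 1/((-1 + √(-316)/2) - 383456) = 1/((-1 + (2*I*√79)/2) - 383456) = 1/((-1 + I*√79) - 383456) = 1/(-383457 + I*√79)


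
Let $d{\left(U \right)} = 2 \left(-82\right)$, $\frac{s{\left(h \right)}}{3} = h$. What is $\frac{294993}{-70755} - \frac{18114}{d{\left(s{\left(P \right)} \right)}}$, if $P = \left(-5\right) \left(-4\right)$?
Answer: $\frac{205546203}{1933970} \approx 106.28$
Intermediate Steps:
$P = 20$
$s{\left(h \right)} = 3 h$
$d{\left(U \right)} = -164$
$\frac{294993}{-70755} - \frac{18114}{d{\left(s{\left(P \right)} \right)}} = \frac{294993}{-70755} - \frac{18114}{-164} = 294993 \left(- \frac{1}{70755}\right) - - \frac{9057}{82} = - \frac{98331}{23585} + \frac{9057}{82} = \frac{205546203}{1933970}$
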